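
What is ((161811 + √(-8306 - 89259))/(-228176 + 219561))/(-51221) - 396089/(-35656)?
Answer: 174787532806451/15733884433240 + I*√97565/441268915 ≈ 11.109 + 7.0785e-7*I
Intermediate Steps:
((161811 + √(-8306 - 89259))/(-228176 + 219561))/(-51221) - 396089/(-35656) = ((161811 + √(-97565))/(-8615))*(-1/51221) - 396089*(-1/35656) = ((161811 + I*√97565)*(-1/8615))*(-1/51221) + 396089/35656 = (-161811/8615 - I*√97565/8615)*(-1/51221) + 396089/35656 = (161811/441268915 + I*√97565/441268915) + 396089/35656 = 174787532806451/15733884433240 + I*√97565/441268915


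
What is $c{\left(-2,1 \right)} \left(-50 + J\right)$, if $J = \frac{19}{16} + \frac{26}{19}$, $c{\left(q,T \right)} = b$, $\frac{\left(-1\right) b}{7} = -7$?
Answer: $- \frac{706727}{304} \approx -2324.8$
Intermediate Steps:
$b = 49$ ($b = \left(-7\right) \left(-7\right) = 49$)
$c{\left(q,T \right)} = 49$
$J = \frac{777}{304}$ ($J = 19 \cdot \frac{1}{16} + 26 \cdot \frac{1}{19} = \frac{19}{16} + \frac{26}{19} = \frac{777}{304} \approx 2.5559$)
$c{\left(-2,1 \right)} \left(-50 + J\right) = 49 \left(-50 + \frac{777}{304}\right) = 49 \left(- \frac{14423}{304}\right) = - \frac{706727}{304}$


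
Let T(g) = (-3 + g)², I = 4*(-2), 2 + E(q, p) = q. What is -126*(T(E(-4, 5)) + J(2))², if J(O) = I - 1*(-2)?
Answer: -708750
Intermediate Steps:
E(q, p) = -2 + q
I = -8
J(O) = -6 (J(O) = -8 - 1*(-2) = -8 + 2 = -6)
-126*(T(E(-4, 5)) + J(2))² = -126*((-3 + (-2 - 4))² - 6)² = -126*((-3 - 6)² - 6)² = -126*((-9)² - 6)² = -126*(81 - 6)² = -126*75² = -126*5625 = -708750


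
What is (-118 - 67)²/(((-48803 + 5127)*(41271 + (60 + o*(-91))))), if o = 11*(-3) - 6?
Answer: -6845/392035776 ≈ -1.7460e-5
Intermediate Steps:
o = -39 (o = -33 - 6 = -39)
(-118 - 67)²/(((-48803 + 5127)*(41271 + (60 + o*(-91))))) = (-118 - 67)²/(((-48803 + 5127)*(41271 + (60 - 39*(-91))))) = (-185)²/((-43676*(41271 + (60 + 3549)))) = 34225/((-43676*(41271 + 3609))) = 34225/((-43676*44880)) = 34225/(-1960178880) = 34225*(-1/1960178880) = -6845/392035776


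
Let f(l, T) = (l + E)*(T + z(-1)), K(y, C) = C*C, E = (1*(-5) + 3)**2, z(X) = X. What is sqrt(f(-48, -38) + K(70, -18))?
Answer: 2*sqrt(510) ≈ 45.166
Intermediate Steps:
E = 4 (E = (-5 + 3)**2 = (-2)**2 = 4)
K(y, C) = C**2
f(l, T) = (-1 + T)*(4 + l) (f(l, T) = (l + 4)*(T - 1) = (4 + l)*(-1 + T) = (-1 + T)*(4 + l))
sqrt(f(-48, -38) + K(70, -18)) = sqrt((-4 - 1*(-48) + 4*(-38) - 38*(-48)) + (-18)**2) = sqrt((-4 + 48 - 152 + 1824) + 324) = sqrt(1716 + 324) = sqrt(2040) = 2*sqrt(510)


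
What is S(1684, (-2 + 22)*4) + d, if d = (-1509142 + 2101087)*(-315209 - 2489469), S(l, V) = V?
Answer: -1660215118630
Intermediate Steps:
d = -1660215118710 (d = 591945*(-2804678) = -1660215118710)
S(1684, (-2 + 22)*4) + d = (-2 + 22)*4 - 1660215118710 = 20*4 - 1660215118710 = 80 - 1660215118710 = -1660215118630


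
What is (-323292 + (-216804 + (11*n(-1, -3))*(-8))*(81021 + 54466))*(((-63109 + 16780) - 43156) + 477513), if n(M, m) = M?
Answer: -11393481456463552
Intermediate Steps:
(-323292 + (-216804 + (11*n(-1, -3))*(-8))*(81021 + 54466))*(((-63109 + 16780) - 43156) + 477513) = (-323292 + (-216804 + (11*(-1))*(-8))*(81021 + 54466))*(((-63109 + 16780) - 43156) + 477513) = (-323292 + (-216804 - 11*(-8))*135487)*((-46329 - 43156) + 477513) = (-323292 + (-216804 + 88)*135487)*(-89485 + 477513) = (-323292 - 216716*135487)*388028 = (-323292 - 29362200692)*388028 = -29362523984*388028 = -11393481456463552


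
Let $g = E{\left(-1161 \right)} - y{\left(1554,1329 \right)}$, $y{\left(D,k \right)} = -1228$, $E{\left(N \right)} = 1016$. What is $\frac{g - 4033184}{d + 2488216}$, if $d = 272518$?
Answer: $- \frac{2015470}{1380367} \approx -1.4601$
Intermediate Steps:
$g = 2244$ ($g = 1016 - -1228 = 1016 + 1228 = 2244$)
$\frac{g - 4033184}{d + 2488216} = \frac{2244 - 4033184}{272518 + 2488216} = - \frac{4030940}{2760734} = \left(-4030940\right) \frac{1}{2760734} = - \frac{2015470}{1380367}$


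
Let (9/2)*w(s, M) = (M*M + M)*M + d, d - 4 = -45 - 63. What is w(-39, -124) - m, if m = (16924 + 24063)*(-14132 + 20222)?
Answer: -2250280174/9 ≈ -2.5003e+8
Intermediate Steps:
d = -104 (d = 4 + (-45 - 63) = 4 - 108 = -104)
m = 249610830 (m = 40987*6090 = 249610830)
w(s, M) = -208/9 + 2*M*(M + M²)/9 (w(s, M) = 2*((M*M + M)*M - 104)/9 = 2*((M² + M)*M - 104)/9 = 2*((M + M²)*M - 104)/9 = 2*(M*(M + M²) - 104)/9 = 2*(-104 + M*(M + M²))/9 = -208/9 + 2*M*(M + M²)/9)
w(-39, -124) - m = (-208/9 + (2/9)*(-124)² + (2/9)*(-124)³) - 1*249610830 = (-208/9 + (2/9)*15376 + (2/9)*(-1906624)) - 249610830 = (-208/9 + 30752/9 - 3813248/9) - 249610830 = -3782704/9 - 249610830 = -2250280174/9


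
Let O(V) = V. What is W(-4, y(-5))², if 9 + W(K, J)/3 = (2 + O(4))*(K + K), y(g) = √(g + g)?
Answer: 29241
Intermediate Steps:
y(g) = √2*√g (y(g) = √(2*g) = √2*√g)
W(K, J) = -27 + 36*K (W(K, J) = -27 + 3*((2 + 4)*(K + K)) = -27 + 3*(6*(2*K)) = -27 + 3*(12*K) = -27 + 36*K)
W(-4, y(-5))² = (-27 + 36*(-4))² = (-27 - 144)² = (-171)² = 29241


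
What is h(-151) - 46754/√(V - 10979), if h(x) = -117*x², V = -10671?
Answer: -2667717 + 23377*I*√866/2165 ≈ -2.6677e+6 + 317.75*I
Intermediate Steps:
h(-151) - 46754/√(V - 10979) = -117*(-151)² - 46754/√(-10671 - 10979) = -117*22801 - 46754*(-I*√866/4330) = -2667717 - 46754*(-I*√866/4330) = -2667717 - (-23377)*I*√866/2165 = -2667717 + 23377*I*√866/2165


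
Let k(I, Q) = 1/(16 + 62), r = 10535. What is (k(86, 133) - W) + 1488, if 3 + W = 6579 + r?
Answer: -1218593/78 ≈ -15623.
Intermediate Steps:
W = 17111 (W = -3 + (6579 + 10535) = -3 + 17114 = 17111)
k(I, Q) = 1/78
(k(86, 133) - W) + 1488 = (1/78 - 1*17111) + 1488 = (1/78 - 17111) + 1488 = -1334657/78 + 1488 = -1218593/78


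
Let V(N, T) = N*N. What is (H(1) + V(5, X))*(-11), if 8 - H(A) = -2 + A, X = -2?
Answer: -374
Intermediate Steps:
H(A) = 10 - A (H(A) = 8 - (-2 + A) = 8 + (2 - A) = 10 - A)
V(N, T) = N**2
(H(1) + V(5, X))*(-11) = ((10 - 1*1) + 5**2)*(-11) = ((10 - 1) + 25)*(-11) = (9 + 25)*(-11) = 34*(-11) = -374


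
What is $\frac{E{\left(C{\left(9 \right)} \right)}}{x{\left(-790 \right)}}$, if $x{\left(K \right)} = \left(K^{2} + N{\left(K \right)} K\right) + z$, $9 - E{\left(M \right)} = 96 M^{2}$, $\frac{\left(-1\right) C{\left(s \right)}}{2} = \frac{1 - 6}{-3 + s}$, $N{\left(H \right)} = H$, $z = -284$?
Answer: $- \frac{773}{3743748} \approx -0.00020648$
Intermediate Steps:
$C{\left(s \right)} = \frac{10}{-3 + s}$ ($C{\left(s \right)} = - 2 \frac{1 - 6}{-3 + s} = - 2 \left(- \frac{5}{-3 + s}\right) = \frac{10}{-3 + s}$)
$E{\left(M \right)} = 9 - 96 M^{2}$
$x{\left(K \right)} = -284 + 2 K^{2}$ ($x{\left(K \right)} = \left(K^{2} + K K\right) - 284 = \left(K^{2} + K^{2}\right) - 284 = 2 K^{2} - 284 = -284 + 2 K^{2}$)
$\frac{E{\left(C{\left(9 \right)} \right)}}{x{\left(-790 \right)}} = \frac{9 - 96 \left(\frac{10}{-3 + 9}\right)^{2}}{-284 + 2 \left(-790\right)^{2}} = \frac{9 - 96 \left(\frac{10}{6}\right)^{2}}{-284 + 2 \cdot 624100} = \frac{9 - 96 \left(10 \cdot \frac{1}{6}\right)^{2}}{-284 + 1248200} = \frac{9 - 96 \left(\frac{5}{3}\right)^{2}}{1247916} = \left(9 - \frac{800}{3}\right) \frac{1}{1247916} = \left(- \frac{773}{3}\right) \frac{1}{1247916} = - \frac{773}{3743748}$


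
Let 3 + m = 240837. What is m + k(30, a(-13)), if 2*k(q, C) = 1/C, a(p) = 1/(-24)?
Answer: 240822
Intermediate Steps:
m = 240834 (m = -3 + 240837 = 240834)
a(p) = -1/24
k(q, C) = 1/(2*C)
m + k(30, a(-13)) = 240834 + 1/(2*(-1/24)) = 240834 + (½)*(-24) = 240834 - 12 = 240822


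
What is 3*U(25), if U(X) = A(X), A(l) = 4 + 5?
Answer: 27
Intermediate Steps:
A(l) = 9
U(X) = 9
3*U(25) = 3*9 = 27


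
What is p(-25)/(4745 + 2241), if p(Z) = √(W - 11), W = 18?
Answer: √7/6986 ≈ 0.00037872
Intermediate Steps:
p(Z) = √7 (p(Z) = √(18 - 11) = √7)
p(-25)/(4745 + 2241) = √7/(4745 + 2241) = √7/6986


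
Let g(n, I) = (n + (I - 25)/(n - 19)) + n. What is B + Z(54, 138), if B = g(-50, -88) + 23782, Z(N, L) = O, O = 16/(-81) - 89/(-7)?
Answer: 309021550/13041 ≈ 23696.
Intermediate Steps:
O = 7097/567 (O = 16*(-1/81) - 89*(-1/7) = -16/81 + 89/7 = 7097/567 ≈ 12.517)
Z(N, L) = 7097/567
g(n, I) = 2*n + (-25 + I)/(-19 + n) (g(n, I) = (n + (-25 + I)/(-19 + n)) + n = 2*n + (-25 + I)/(-19 + n))
B = 1634171/69 (B = (-25 - 88 - 38*(-50) + 2*(-50)**2)/(-19 - 50) + 23782 = (-25 - 88 + 1900 + 2*2500)/(-69) + 23782 = -(-25 - 88 + 1900 + 5000)/69 + 23782 = -1/69*6787 + 23782 = -6787/69 + 23782 = 1634171/69 ≈ 23684.)
B + Z(54, 138) = 1634171/69 + 7097/567 = 309021550/13041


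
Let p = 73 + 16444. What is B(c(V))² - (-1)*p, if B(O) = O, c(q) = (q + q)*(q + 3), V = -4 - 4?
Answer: 22917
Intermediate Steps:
V = -8
c(q) = 2*q*(3 + q) (c(q) = (2*q)*(3 + q) = 2*q*(3 + q))
p = 16517
B(c(V))² - (-1)*p = (2*(-8)*(3 - 8))² - (-1)*16517 = (2*(-8)*(-5))² - 1*(-16517) = 80² + 16517 = 6400 + 16517 = 22917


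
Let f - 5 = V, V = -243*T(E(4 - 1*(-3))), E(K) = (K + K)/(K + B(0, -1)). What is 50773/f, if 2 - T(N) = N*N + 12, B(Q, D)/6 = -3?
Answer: 6143533/342263 ≈ 17.950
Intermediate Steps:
B(Q, D) = -18 (B(Q, D) = 6*(-3) = -18)
E(K) = 2*K/(-18 + K) (E(K) = (K + K)/(K - 18) = (2*K)/(-18 + K) = 2*K/(-18 + K))
T(N) = -10 - N² (T(N) = 2 - (N*N + 12) = 2 - (N² + 12) = 2 - (12 + N²) = 2 + (-12 - N²) = -10 - N²)
V = 341658/121 (V = -243*(-10 - (2*(4 - 1*(-3))/(-18 + (4 - 1*(-3))))²) = -243*(-10 - (2*(4 + 3)/(-18 + (4 + 3)))²) = -243*(-10 - (2*7/(-18 + 7))²) = -243*(-10 - (2*7/(-11))²) = -243*(-10 - (2*7*(-1/11))²) = -243*(-10 - (-14/11)²) = -243*(-10 - 1*196/121) = -243*(-10 - 196/121) = -243*(-1406/121) = 341658/121 ≈ 2823.6)
f = 342263/121 (f = 5 + 341658/121 = 342263/121 ≈ 2828.6)
50773/f = 50773/(342263/121) = 50773*(121/342263) = 6143533/342263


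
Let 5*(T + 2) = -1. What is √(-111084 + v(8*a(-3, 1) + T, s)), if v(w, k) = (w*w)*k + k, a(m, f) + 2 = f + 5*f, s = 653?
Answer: √11736478/5 ≈ 685.17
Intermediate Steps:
a(m, f) = -2 + 6*f (a(m, f) = -2 + (f + 5*f) = -2 + 6*f)
T = -11/5 (T = -2 + (⅕)*(-1) = -2 - ⅕ = -11/5 ≈ -2.2000)
v(w, k) = k + k*w² (v(w, k) = w²*k + k = k*w² + k = k + k*w²)
√(-111084 + v(8*a(-3, 1) + T, s)) = √(-111084 + 653*(1 + (8*(-2 + 6*1) - 11/5)²)) = √(-111084 + 653*(1 + (8*(-2 + 6) - 11/5)²)) = √(-111084 + 653*(1 + (8*4 - 11/5)²)) = √(-111084 + 653*(1 + (32 - 11/5)²)) = √(-111084 + 653*(1 + (149/5)²)) = √(-111084 + 653*(1 + 22201/25)) = √(-111084 + 653*(22226/25)) = √(-111084 + 14513578/25) = √(11736478/25) = √11736478/5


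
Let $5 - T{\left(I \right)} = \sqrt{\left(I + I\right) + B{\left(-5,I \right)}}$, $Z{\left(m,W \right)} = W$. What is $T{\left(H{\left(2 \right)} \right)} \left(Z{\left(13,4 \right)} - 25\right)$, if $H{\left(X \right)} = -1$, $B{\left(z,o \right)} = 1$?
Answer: $-105 + 21 i \approx -105.0 + 21.0 i$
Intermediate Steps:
$T{\left(I \right)} = 5 - \sqrt{1 + 2 I}$ ($T{\left(I \right)} = 5 - \sqrt{\left(I + I\right) + 1} = 5 - \sqrt{2 I + 1} = 5 - \sqrt{1 + 2 I}$)
$T{\left(H{\left(2 \right)} \right)} \left(Z{\left(13,4 \right)} - 25\right) = \left(5 - \sqrt{1 + 2 \left(-1\right)}\right) \left(4 - 25\right) = \left(5 - \sqrt{1 - 2}\right) \left(-21\right) = \left(5 - \sqrt{-1}\right) \left(-21\right) = \left(5 - i\right) \left(-21\right) = -105 + 21 i$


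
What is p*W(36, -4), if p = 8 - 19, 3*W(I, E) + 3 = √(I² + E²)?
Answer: 11 - 44*√82/3 ≈ -121.81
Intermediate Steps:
W(I, E) = -1 + √(E² + I²)/3 (W(I, E) = -1 + √(I² + E²)/3 = -1 + √(E² + I²)/3)
p = -11
p*W(36, -4) = -11*(-1 + √((-4)² + 36²)/3) = -11*(-1 + √(16 + 1296)/3) = -11*(-1 + √1312/3) = -11*(-1 + (4*√82)/3) = -11*(-1 + 4*√82/3) = 11 - 44*√82/3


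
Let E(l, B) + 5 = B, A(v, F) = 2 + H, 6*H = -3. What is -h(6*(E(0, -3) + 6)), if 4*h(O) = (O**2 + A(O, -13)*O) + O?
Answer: -57/2 ≈ -28.500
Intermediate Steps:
H = -1/2 (H = (1/6)*(-3) = -1/2 ≈ -0.50000)
A(v, F) = 3/2 (A(v, F) = 2 - 1/2 = 3/2)
E(l, B) = -5 + B
h(O) = O**2/4 + 5*O/8 (h(O) = ((O**2 + 3*O/2) + O)/4 = (O**2 + 5*O/2)/4 = O**2/4 + 5*O/8)
-h(6*(E(0, -3) + 6)) = -6*((-5 - 3) + 6)*(5 + 2*(6*((-5 - 3) + 6)))/8 = -6*(-8 + 6)*(5 + 2*(6*(-8 + 6)))/8 = -6*(-2)*(5 + 2*(6*(-2)))/8 = -(-12)*(5 + 2*(-12))/8 = -(-12)*(5 - 24)/8 = -(-12)*(-19)/8 = -1*57/2 = -57/2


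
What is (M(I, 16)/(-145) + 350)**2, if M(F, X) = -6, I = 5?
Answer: 2576171536/21025 ≈ 1.2253e+5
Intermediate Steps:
(M(I, 16)/(-145) + 350)**2 = (-6/(-145) + 350)**2 = (-6*(-1/145) + 350)**2 = (6/145 + 350)**2 = (50756/145)**2 = 2576171536/21025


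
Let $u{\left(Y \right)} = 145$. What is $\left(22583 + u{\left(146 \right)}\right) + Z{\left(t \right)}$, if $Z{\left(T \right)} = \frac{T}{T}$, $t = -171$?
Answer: $22729$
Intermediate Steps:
$Z{\left(T \right)} = 1$
$\left(22583 + u{\left(146 \right)}\right) + Z{\left(t \right)} = \left(22583 + 145\right) + 1 = 22728 + 1 = 22729$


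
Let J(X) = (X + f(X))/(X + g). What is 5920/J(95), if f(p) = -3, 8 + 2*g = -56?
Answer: 93240/23 ≈ 4053.9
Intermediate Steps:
g = -32 (g = -4 + (½)*(-56) = -4 - 28 = -32)
J(X) = (-3 + X)/(-32 + X) (J(X) = (X - 3)/(X - 32) = (-3 + X)/(-32 + X))
5920/J(95) = 5920/(((-3 + 95)/(-32 + 95))) = 5920/((92/63)) = 5920/(((1/63)*92)) = 5920/(92/63) = 5920*(63/92) = 93240/23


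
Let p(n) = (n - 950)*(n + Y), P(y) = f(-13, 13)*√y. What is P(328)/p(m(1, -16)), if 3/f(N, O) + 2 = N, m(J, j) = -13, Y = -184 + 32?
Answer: -2*√82/794475 ≈ -2.2796e-5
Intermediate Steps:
Y = -152
f(N, O) = 3/(-2 + N)
P(y) = -√y/5 (P(y) = (3/(-2 - 13))*√y = (3/(-15))*√y = (3*(-1/15))*√y = -√y/5)
p(n) = (-950 + n)*(-152 + n) (p(n) = (n - 950)*(n - 152) = (-950 + n)*(-152 + n))
P(328)/p(m(1, -16)) = (-2*√82/5)/(144400 + (-13)² - 1102*(-13)) = (-2*√82/5)/(144400 + 169 + 14326) = -2*√82/5/158895 = -2*√82/5*(1/158895) = -2*√82/794475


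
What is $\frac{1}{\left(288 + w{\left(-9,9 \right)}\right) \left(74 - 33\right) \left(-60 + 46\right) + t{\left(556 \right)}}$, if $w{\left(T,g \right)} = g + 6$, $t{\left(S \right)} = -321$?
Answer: $- \frac{1}{174243} \approx -5.7391 \cdot 10^{-6}$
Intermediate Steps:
$w{\left(T,g \right)} = 6 + g$
$\frac{1}{\left(288 + w{\left(-9,9 \right)}\right) \left(74 - 33\right) \left(-60 + 46\right) + t{\left(556 \right)}} = \frac{1}{\left(288 + \left(6 + 9\right)\right) \left(74 - 33\right) \left(-60 + 46\right) - 321} = \frac{1}{\left(288 + 15\right) 41 \left(-14\right) - 321} = \frac{1}{303 \left(-574\right) - 321} = \frac{1}{-173922 - 321} = \frac{1}{-174243} = - \frac{1}{174243}$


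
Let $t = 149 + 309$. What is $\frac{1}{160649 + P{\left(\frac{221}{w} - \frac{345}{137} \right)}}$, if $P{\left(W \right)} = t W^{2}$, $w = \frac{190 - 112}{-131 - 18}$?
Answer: $\frac{337842}{27961250497807} \approx 1.2083 \cdot 10^{-8}$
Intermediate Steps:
$w = - \frac{78}{149}$ ($w = \frac{78}{-149} = 78 \left(- \frac{1}{149}\right) = - \frac{78}{149} \approx -0.52349$)
$t = 458$
$P{\left(W \right)} = 458 W^{2}$
$\frac{1}{160649 + P{\left(\frac{221}{w} - \frac{345}{137} \right)}} = \frac{1}{160649 + 458 \left(\frac{221}{- \frac{78}{149}} - \frac{345}{137}\right)^{2}} = \frac{1}{160649 + 458 \left(221 \left(- \frac{149}{78}\right) - \frac{345}{137}\right)^{2}} = \frac{1}{160649 + 458 \left(- \frac{2533}{6} - \frac{345}{137}\right)^{2}} = \frac{1}{160649 + 458 \left(- \frac{349091}{822}\right)^{2}} = \frac{1}{160649 + 458 \cdot \frac{121864526281}{675684}} = \frac{1}{160649 + \frac{27906976518349}{337842}} = \frac{1}{\frac{27961250497807}{337842}} = \frac{337842}{27961250497807}$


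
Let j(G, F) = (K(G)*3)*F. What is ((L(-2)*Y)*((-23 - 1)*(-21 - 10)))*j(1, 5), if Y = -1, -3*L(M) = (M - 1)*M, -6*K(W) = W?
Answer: -3720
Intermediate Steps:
K(W) = -W/6
L(M) = -M*(-1 + M)/3 (L(M) = -(M - 1)*M/3 = -(-1 + M)*M/3 = -M*(-1 + M)/3)
j(G, F) = -F*G/2 (j(G, F) = (-G/6*3)*F = (-G/2)*F = -F*G/2)
((L(-2)*Y)*((-23 - 1)*(-21 - 10)))*j(1, 5) = ((((1/3)*(-2)*(1 - 1*(-2)))*(-1))*((-23 - 1)*(-21 - 10)))*(-1/2*5*1) = ((((1/3)*(-2)*(1 + 2))*(-1))*(-24*(-31)))*(-5/2) = ((((1/3)*(-2)*3)*(-1))*744)*(-5/2) = (-2*(-1)*744)*(-5/2) = (2*744)*(-5/2) = 1488*(-5/2) = -3720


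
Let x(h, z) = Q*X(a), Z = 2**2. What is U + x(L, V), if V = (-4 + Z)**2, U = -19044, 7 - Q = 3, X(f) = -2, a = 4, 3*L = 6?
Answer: -19052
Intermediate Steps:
L = 2 (L = (1/3)*6 = 2)
Z = 4
Q = 4 (Q = 7 - 1*3 = 7 - 3 = 4)
V = 0 (V = (-4 + 4)**2 = 0**2 = 0)
x(h, z) = -8 (x(h, z) = 4*(-2) = -8)
U + x(L, V) = -19044 - 8 = -19052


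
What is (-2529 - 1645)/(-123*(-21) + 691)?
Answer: -2087/1637 ≈ -1.2749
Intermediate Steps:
(-2529 - 1645)/(-123*(-21) + 691) = -4174/(2583 + 691) = -4174/3274 = -4174*1/3274 = -2087/1637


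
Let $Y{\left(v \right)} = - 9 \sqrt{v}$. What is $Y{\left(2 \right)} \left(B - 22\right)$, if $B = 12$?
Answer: $90 \sqrt{2} \approx 127.28$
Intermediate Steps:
$Y{\left(2 \right)} \left(B - 22\right) = - 9 \sqrt{2} \left(12 - 22\right) = - 9 \sqrt{2} \left(-10\right) = 90 \sqrt{2}$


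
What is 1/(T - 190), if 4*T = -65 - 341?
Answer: -2/583 ≈ -0.0034305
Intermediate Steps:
T = -203/2 (T = (-65 - 341)/4 = (¼)*(-406) = -203/2 ≈ -101.50)
1/(T - 190) = 1/(-203/2 - 190) = 1/(-583/2) = -2/583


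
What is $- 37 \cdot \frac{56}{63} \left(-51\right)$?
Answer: $\frac{5032}{3} \approx 1677.3$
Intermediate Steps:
$- 37 \cdot \frac{56}{63} \left(-51\right) = - 37 \cdot 56 \cdot \frac{1}{63} \left(-51\right) = \left(-37\right) \frac{8}{9} \left(-51\right) = \left(- \frac{296}{9}\right) \left(-51\right) = \frac{5032}{3}$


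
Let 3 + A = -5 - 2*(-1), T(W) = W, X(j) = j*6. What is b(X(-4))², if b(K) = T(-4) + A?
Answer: 100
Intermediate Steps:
X(j) = 6*j
A = -6 (A = -3 + (-5 - 2*(-1)) = -3 + (-5 - 1*(-2)) = -3 + (-5 + 2) = -3 - 3 = -6)
b(K) = -10 (b(K) = -4 - 6 = -10)
b(X(-4))² = (-10)² = 100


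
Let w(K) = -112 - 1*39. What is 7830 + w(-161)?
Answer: 7679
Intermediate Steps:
w(K) = -151 (w(K) = -112 - 39 = -151)
7830 + w(-161) = 7830 - 151 = 7679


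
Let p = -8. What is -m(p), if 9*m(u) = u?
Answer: 8/9 ≈ 0.88889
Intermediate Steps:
m(u) = u/9
-m(p) = -(-8)/9 = -1*(-8/9) = 8/9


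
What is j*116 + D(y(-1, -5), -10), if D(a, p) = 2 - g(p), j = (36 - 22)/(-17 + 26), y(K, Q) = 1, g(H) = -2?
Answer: 1660/9 ≈ 184.44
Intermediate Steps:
j = 14/9 ≈ 1.5556
D(a, p) = 4 (D(a, p) = 2 - 1*(-2) = 2 + 2 = 4)
j*116 + D(y(-1, -5), -10) = (14/9)*116 + 4 = 1624/9 + 4 = 1660/9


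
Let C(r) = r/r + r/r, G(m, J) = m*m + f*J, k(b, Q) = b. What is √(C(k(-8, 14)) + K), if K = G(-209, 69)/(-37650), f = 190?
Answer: √27874554/7530 ≈ 0.70115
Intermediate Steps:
G(m, J) = m² + 190*J (G(m, J) = m*m + 190*J = m² + 190*J)
C(r) = 2 (C(r) = 1 + 1 = 2)
K = -56791/37650 (K = ((-209)² + 190*69)/(-37650) = (43681 + 13110)*(-1/37650) = 56791*(-1/37650) = -56791/37650 ≈ -1.5084)
√(C(k(-8, 14)) + K) = √(2 - 56791/37650) = √(18509/37650) = √27874554/7530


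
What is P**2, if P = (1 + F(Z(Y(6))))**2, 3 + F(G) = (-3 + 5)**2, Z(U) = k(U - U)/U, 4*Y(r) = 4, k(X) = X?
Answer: 16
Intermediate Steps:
Y(r) = 1 (Y(r) = (1/4)*4 = 1)
Z(U) = 0 (Z(U) = (U - U)/U = 0/U = 0)
F(G) = 1 (F(G) = -3 + (-3 + 5)**2 = -3 + 2**2 = -3 + 4 = 1)
P = 4 (P = (1 + 1)**2 = 2**2 = 4)
P**2 = 4**2 = 16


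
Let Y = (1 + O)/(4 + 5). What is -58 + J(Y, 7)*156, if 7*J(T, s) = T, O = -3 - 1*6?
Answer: -1634/21 ≈ -77.810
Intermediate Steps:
O = -9 (O = -3 - 6 = -9)
Y = -8/9 (Y = (1 - 9)/(4 + 5) = -8/9 ≈ -0.88889)
J(T, s) = T/7
-58 + J(Y, 7)*156 = -58 + ((1/7)*(-8/9))*156 = -58 - 8/63*156 = -58 - 416/21 = -1634/21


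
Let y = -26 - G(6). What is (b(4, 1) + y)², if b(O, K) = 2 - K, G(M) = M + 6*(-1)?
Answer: 625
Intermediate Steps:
G(M) = -6 + M (G(M) = M - 6 = -6 + M)
y = -26 (y = -26 - (-6 + 6) = -26 - 1*0 = -26 + 0 = -26)
(b(4, 1) + y)² = ((2 - 1*1) - 26)² = ((2 - 1) - 26)² = (1 - 26)² = (-25)² = 625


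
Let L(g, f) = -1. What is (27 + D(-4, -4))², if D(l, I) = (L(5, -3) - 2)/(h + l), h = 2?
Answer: 3249/4 ≈ 812.25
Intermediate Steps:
D(l, I) = -3/(2 + l) (D(l, I) = (-1 - 2)/(2 + l) = -3/(2 + l))
(27 + D(-4, -4))² = (27 - 3/(2 - 4))² = (27 - 3/(-2))² = (27 - 3*(-½))² = (27 + 3/2)² = (57/2)² = 3249/4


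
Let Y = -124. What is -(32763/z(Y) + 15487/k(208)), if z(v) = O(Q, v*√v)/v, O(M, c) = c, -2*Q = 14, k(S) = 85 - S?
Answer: 15487/123 + 32763*I*√31/62 ≈ 125.91 + 2942.2*I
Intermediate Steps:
Q = -7 (Q = -½*14 = -7)
z(v) = √v (z(v) = (v*√v)/v = v^(3/2)/v = √v)
-(32763/z(Y) + 15487/k(208)) = -(32763/(√(-124)) + 15487/(85 - 1*208)) = -(32763/((2*I*√31)) + 15487/(85 - 208)) = -(32763*(-I*√31/62) + 15487/(-123)) = -(-32763*I*√31/62 + 15487*(-1/123)) = -(-32763*I*√31/62 - 15487/123) = -(-15487/123 - 32763*I*√31/62) = 15487/123 + 32763*I*√31/62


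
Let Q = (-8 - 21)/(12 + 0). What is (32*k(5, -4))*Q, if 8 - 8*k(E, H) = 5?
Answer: -29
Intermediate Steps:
k(E, H) = 3/8 (k(E, H) = 1 - 1/8*5 = 1 - 5/8 = 3/8)
Q = -29/12 ≈ -2.4167
(32*k(5, -4))*Q = (32*(3/8))*(-29/12) = 12*(-29/12) = -29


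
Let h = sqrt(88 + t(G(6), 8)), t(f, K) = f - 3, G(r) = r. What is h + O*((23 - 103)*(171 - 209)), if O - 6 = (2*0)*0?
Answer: 18240 + sqrt(91) ≈ 18250.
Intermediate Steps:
O = 6 (O = 6 + (2*0)*0 = 6 + 0*0 = 6 + 0 = 6)
t(f, K) = -3 + f
h = sqrt(91) (h = sqrt(88 + (-3 + 6)) = sqrt(88 + 3) = sqrt(91) ≈ 9.5394)
h + O*((23 - 103)*(171 - 209)) = sqrt(91) + 6*((23 - 103)*(171 - 209)) = sqrt(91) + 6*(-80*(-38)) = sqrt(91) + 6*3040 = sqrt(91) + 18240 = 18240 + sqrt(91)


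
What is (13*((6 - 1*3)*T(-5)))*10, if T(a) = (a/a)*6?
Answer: 2340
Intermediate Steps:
T(a) = 6 (T(a) = 1*6 = 6)
(13*((6 - 1*3)*T(-5)))*10 = (13*((6 - 1*3)*6))*10 = (13*((6 - 3)*6))*10 = (13*(3*6))*10 = (13*18)*10 = 234*10 = 2340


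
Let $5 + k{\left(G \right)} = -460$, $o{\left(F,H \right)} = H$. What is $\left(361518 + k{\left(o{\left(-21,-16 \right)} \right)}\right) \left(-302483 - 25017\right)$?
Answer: $-118244857500$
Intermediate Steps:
$k{\left(G \right)} = -465$ ($k{\left(G \right)} = -5 - 460 = -465$)
$\left(361518 + k{\left(o{\left(-21,-16 \right)} \right)}\right) \left(-302483 - 25017\right) = \left(361518 - 465\right) \left(-302483 - 25017\right) = 361053 \left(-327500\right) = -118244857500$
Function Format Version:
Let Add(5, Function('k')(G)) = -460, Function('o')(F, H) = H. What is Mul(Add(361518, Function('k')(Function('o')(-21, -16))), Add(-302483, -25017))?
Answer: -118244857500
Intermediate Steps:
Function('k')(G) = -465 (Function('k')(G) = Add(-5, -460) = -465)
Mul(Add(361518, Function('k')(Function('o')(-21, -16))), Add(-302483, -25017)) = Mul(Add(361518, -465), Add(-302483, -25017)) = Mul(361053, -327500) = -118244857500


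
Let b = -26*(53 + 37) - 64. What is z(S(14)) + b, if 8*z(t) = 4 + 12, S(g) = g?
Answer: -2402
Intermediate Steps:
z(t) = 2 (z(t) = (4 + 12)/8 = (⅛)*16 = 2)
b = -2404 (b = -26*90 - 64 = -2340 - 64 = -2404)
z(S(14)) + b = 2 - 2404 = -2402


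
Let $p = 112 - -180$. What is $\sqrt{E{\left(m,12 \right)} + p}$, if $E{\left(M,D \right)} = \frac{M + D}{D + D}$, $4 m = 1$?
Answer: $\frac{\sqrt{168486}}{24} \approx 17.103$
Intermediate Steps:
$m = \frac{1}{4}$ ($m = \frac{1}{4} \cdot 1 = \frac{1}{4} \approx 0.25$)
$E{\left(M,D \right)} = \frac{D + M}{2 D}$
$p = 292$ ($p = 112 + 180 = 292$)
$\sqrt{E{\left(m,12 \right)} + p} = \sqrt{\frac{12 + \frac{1}{4}}{2 \cdot 12} + 292} = \sqrt{\frac{1}{2} \cdot \frac{1}{12} \cdot \frac{49}{4} + 292} = \sqrt{\frac{49}{96} + 292} = \sqrt{\frac{28081}{96}} = \frac{\sqrt{168486}}{24}$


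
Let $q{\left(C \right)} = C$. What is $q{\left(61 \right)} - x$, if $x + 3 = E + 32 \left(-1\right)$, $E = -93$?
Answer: $189$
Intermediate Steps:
$x = -128$ ($x = -3 + \left(-93 + 32 \left(-1\right)\right) = -3 - 125 = -128$)
$q{\left(61 \right)} - x = 61 - -128 = 61 + 128 = 189$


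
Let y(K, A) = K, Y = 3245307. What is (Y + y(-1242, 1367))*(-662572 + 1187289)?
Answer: 1702216054605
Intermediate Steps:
(Y + y(-1242, 1367))*(-662572 + 1187289) = (3245307 - 1242)*(-662572 + 1187289) = 3244065*524717 = 1702216054605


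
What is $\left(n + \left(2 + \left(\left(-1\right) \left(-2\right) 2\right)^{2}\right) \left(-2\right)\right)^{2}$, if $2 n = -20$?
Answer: $2116$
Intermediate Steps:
$n = -10$ ($n = \frac{1}{2} \left(-20\right) = -10$)
$\left(n + \left(2 + \left(\left(-1\right) \left(-2\right) 2\right)^{2}\right) \left(-2\right)\right)^{2} = \left(-10 + \left(2 + \left(\left(-1\right) \left(-2\right) 2\right)^{2}\right) \left(-2\right)\right)^{2} = \left(-10 + \left(2 + \left(2 \cdot 2\right)^{2}\right) \left(-2\right)\right)^{2} = \left(-10 + \left(2 + 4^{2}\right) \left(-2\right)\right)^{2} = \left(-10 + \left(2 + 16\right) \left(-2\right)\right)^{2} = \left(-10 + 18 \left(-2\right)\right)^{2} = \left(-10 - 36\right)^{2} = \left(-46\right)^{2} = 2116$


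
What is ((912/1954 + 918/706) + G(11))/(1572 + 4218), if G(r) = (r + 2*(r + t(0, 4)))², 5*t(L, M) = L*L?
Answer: 12539494/66562033 ≈ 0.18839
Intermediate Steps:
t(L, M) = L²/5 (t(L, M) = (L*L)/5 = L²/5)
G(r) = 9*r² (G(r) = (r + 2*(r + (⅕)*0²))² = (r + 2*(r + (⅕)*0))² = (r + 2*(r + 0))² = (r + 2*r)² = (3*r)² = 9*r²)
((912/1954 + 918/706) + G(11))/(1572 + 4218) = ((912/1954 + 918/706) + 9*11²)/(1572 + 4218) = ((912*(1/1954) + 918*(1/706)) + 9*121)/5790 = ((456/977 + 459/353) + 1089)*(1/5790) = (609411/344881 + 1089)*(1/5790) = (376184820/344881)*(1/5790) = 12539494/66562033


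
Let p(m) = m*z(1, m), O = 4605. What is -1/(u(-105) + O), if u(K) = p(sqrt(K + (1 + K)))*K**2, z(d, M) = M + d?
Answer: I/(15*(735*sqrt(209) + 153308*I)) ≈ 4.3278e-7 + 2.9996e-8*I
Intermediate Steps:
p(m) = m*(1 + m) (p(m) = m*(m + 1) = m*(1 + m))
u(K) = K**2*sqrt(1 + 2*K)*(1 + sqrt(1 + 2*K)) (u(K) = (sqrt(K + (1 + K))*(1 + sqrt(K + (1 + K))))*K**2 = (sqrt(1 + 2*K)*(1 + sqrt(1 + 2*K)))*K**2 = K**2*sqrt(1 + 2*K)*(1 + sqrt(1 + 2*K)))
-1/(u(-105) + O) = -1/((-105)**2*(1 + sqrt(1 + 2*(-105)) + 2*(-105)) + 4605) = -1/(11025*(1 + sqrt(1 - 210) - 210) + 4605) = -1/(11025*(1 + sqrt(-209) - 210) + 4605) = -1/(11025*(1 + I*sqrt(209) - 210) + 4605) = -1/(11025*(-209 + I*sqrt(209)) + 4605) = -1/((-2304225 + 11025*I*sqrt(209)) + 4605) = -1/(-2299620 + 11025*I*sqrt(209))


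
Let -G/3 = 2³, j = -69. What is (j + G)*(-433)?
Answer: 40269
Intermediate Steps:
G = -24 (G = -3*2³ = -3*8 = -24)
(j + G)*(-433) = (-69 - 24)*(-433) = -93*(-433) = 40269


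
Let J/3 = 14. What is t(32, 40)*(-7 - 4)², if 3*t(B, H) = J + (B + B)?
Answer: 12826/3 ≈ 4275.3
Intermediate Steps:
J = 42 (J = 3*14 = 42)
t(B, H) = 14 + 2*B/3 (t(B, H) = (42 + (B + B))/3 = (42 + 2*B)/3 = 14 + 2*B/3)
t(32, 40)*(-7 - 4)² = (14 + (⅔)*32)*(-7 - 4)² = (14 + 64/3)*(-11)² = (106/3)*121 = 12826/3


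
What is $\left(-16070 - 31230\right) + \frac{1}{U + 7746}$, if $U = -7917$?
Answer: $- \frac{8088301}{171} \approx -47300.0$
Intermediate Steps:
$\left(-16070 - 31230\right) + \frac{1}{U + 7746} = \left(-16070 - 31230\right) + \frac{1}{-7917 + 7746} = -47300 + \frac{1}{-171} = -47300 - \frac{1}{171} = - \frac{8088301}{171}$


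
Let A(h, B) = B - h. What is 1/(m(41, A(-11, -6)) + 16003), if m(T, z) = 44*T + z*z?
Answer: 1/17832 ≈ 5.6079e-5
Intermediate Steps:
m(T, z) = z**2 + 44*T (m(T, z) = 44*T + z**2 = z**2 + 44*T)
1/(m(41, A(-11, -6)) + 16003) = 1/(((-6 - 1*(-11))**2 + 44*41) + 16003) = 1/(((-6 + 11)**2 + 1804) + 16003) = 1/((5**2 + 1804) + 16003) = 1/((25 + 1804) + 16003) = 1/(1829 + 16003) = 1/17832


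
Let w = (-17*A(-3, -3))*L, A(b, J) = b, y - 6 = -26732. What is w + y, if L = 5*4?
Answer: -25706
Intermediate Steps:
y = -26726 (y = 6 - 26732 = -26726)
L = 20
w = 1020 (w = -17*(-3)*20 = 51*20 = 1020)
w + y = 1020 - 26726 = -25706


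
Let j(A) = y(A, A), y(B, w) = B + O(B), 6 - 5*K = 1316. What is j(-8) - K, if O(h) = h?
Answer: 246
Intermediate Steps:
K = -262 (K = 6/5 - ⅕*1316 = 6/5 - 1316/5 = -262)
y(B, w) = 2*B (y(B, w) = B + B = 2*B)
j(A) = 2*A
j(-8) - K = 2*(-8) - 1*(-262) = -16 + 262 = 246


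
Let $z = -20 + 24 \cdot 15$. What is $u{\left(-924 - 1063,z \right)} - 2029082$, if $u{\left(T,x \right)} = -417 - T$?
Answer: $-2027512$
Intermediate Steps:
$z = 340$ ($z = -20 + 360 = 340$)
$u{\left(-924 - 1063,z \right)} - 2029082 = \left(-417 - \left(-924 - 1063\right)\right) - 2029082 = \left(-417 - -1987\right) - 2029082 = \left(-417 + 1987\right) - 2029082 = 1570 - 2029082 = -2027512$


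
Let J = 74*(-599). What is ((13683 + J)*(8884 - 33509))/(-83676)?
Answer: -754583875/83676 ≈ -9017.9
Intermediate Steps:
J = -44326
((13683 + J)*(8884 - 33509))/(-83676) = ((13683 - 44326)*(8884 - 33509))/(-83676) = -30643*(-24625)*(-1/83676) = 754583875*(-1/83676) = -754583875/83676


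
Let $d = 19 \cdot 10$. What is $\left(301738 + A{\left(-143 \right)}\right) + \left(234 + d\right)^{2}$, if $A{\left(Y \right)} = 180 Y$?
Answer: $455774$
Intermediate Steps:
$d = 190$
$\left(301738 + A{\left(-143 \right)}\right) + \left(234 + d\right)^{2} = \left(301738 + 180 \left(-143\right)\right) + \left(234 + 190\right)^{2} = \left(301738 - 25740\right) + 424^{2} = 275998 + 179776 = 455774$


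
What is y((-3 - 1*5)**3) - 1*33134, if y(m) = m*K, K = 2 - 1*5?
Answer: -31598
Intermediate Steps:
K = -3 (K = 2 - 5 = -3)
y(m) = -3*m (y(m) = m*(-3) = -3*m)
y((-3 - 1*5)**3) - 1*33134 = -3*(-3 - 1*5)**3 - 1*33134 = -3*(-3 - 5)**3 - 33134 = -3*(-8)**3 - 33134 = -3*(-512) - 33134 = 1536 - 33134 = -31598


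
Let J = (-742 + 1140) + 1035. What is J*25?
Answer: 35825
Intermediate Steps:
J = 1433 (J = 398 + 1035 = 1433)
J*25 = 1433*25 = 35825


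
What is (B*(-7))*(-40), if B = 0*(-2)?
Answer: 0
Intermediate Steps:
B = 0
(B*(-7))*(-40) = (0*(-7))*(-40) = 0*(-40) = 0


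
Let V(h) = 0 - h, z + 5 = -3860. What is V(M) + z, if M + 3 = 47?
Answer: -3909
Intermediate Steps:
z = -3865 (z = -5 - 3860 = -3865)
M = 44 (M = -3 + 47 = 44)
V(h) = -h
V(M) + z = -1*44 - 3865 = -44 - 3865 = -3909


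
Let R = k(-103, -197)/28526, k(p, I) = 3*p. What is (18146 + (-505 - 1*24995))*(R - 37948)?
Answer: 3980370726889/14263 ≈ 2.7907e+8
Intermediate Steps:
R = -309/28526 (R = (3*(-103))/28526 = -309*1/28526 = -309/28526 ≈ -0.010832)
(18146 + (-505 - 1*24995))*(R - 37948) = (18146 + (-505 - 1*24995))*(-309/28526 - 37948) = (18146 + (-505 - 24995))*(-1082504957/28526) = (18146 - 25500)*(-1082504957/28526) = -7354*(-1082504957/28526) = 3980370726889/14263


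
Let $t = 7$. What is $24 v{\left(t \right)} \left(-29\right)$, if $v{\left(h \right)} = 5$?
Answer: $-3480$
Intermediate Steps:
$24 v{\left(t \right)} \left(-29\right) = 24 \cdot 5 \left(-29\right) = 120 \left(-29\right) = -3480$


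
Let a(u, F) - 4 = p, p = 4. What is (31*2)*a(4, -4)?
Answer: 496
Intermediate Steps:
a(u, F) = 8 (a(u, F) = 4 + 4 = 8)
(31*2)*a(4, -4) = (31*2)*8 = 62*8 = 496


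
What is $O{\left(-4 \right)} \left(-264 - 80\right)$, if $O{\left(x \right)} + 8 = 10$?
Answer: $-688$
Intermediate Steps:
$O{\left(x \right)} = 2$ ($O{\left(x \right)} = -8 + 10 = 2$)
$O{\left(-4 \right)} \left(-264 - 80\right) = 2 \left(-264 - 80\right) = 2 \left(-344\right) = -688$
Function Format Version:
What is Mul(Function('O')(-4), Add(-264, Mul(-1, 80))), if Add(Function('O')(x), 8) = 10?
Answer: -688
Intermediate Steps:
Function('O')(x) = 2 (Function('O')(x) = Add(-8, 10) = 2)
Mul(Function('O')(-4), Add(-264, Mul(-1, 80))) = Mul(2, Add(-264, Mul(-1, 80))) = Mul(2, Add(-264, -80)) = Mul(2, -344) = -688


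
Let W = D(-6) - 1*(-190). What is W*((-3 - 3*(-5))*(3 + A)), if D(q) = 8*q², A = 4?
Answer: 40152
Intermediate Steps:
W = 478 (W = 8*(-6)² - 1*(-190) = 8*36 + 190 = 288 + 190 = 478)
W*((-3 - 3*(-5))*(3 + A)) = 478*((-3 - 3*(-5))*(3 + 4)) = 478*((-3 + 15)*7) = 478*(12*7) = 478*84 = 40152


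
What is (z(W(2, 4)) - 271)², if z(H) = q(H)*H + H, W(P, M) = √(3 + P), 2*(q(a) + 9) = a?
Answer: 289649/4 + 4296*√5 ≈ 82018.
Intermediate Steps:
q(a) = -9 + a/2
z(H) = H + H*(-9 + H/2) (z(H) = (-9 + H/2)*H + H = H*(-9 + H/2) + H = H + H*(-9 + H/2))
(z(W(2, 4)) - 271)² = (√(3 + 2)*(-16 + √(3 + 2))/2 - 271)² = (√5*(-16 + √5)/2 - 271)² = (-271 + √5*(-16 + √5)/2)²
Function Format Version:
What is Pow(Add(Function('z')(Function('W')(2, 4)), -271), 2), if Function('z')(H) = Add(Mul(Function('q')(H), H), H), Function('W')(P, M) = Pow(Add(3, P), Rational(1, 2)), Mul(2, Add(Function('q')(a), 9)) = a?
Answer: Add(Rational(289649, 4), Mul(4296, Pow(5, Rational(1, 2)))) ≈ 82018.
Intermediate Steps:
Function('q')(a) = Add(-9, Mul(Rational(1, 2), a))
Function('z')(H) = Add(H, Mul(H, Add(-9, Mul(Rational(1, 2), H)))) (Function('z')(H) = Add(Mul(Add(-9, Mul(Rational(1, 2), H)), H), H) = Add(Mul(H, Add(-9, Mul(Rational(1, 2), H))), H) = Add(H, Mul(H, Add(-9, Mul(Rational(1, 2), H)))))
Pow(Add(Function('z')(Function('W')(2, 4)), -271), 2) = Pow(Add(Mul(Rational(1, 2), Pow(Add(3, 2), Rational(1, 2)), Add(-16, Pow(Add(3, 2), Rational(1, 2)))), -271), 2) = Pow(Add(Mul(Rational(1, 2), Pow(5, Rational(1, 2)), Add(-16, Pow(5, Rational(1, 2)))), -271), 2) = Pow(Add(-271, Mul(Rational(1, 2), Pow(5, Rational(1, 2)), Add(-16, Pow(5, Rational(1, 2))))), 2)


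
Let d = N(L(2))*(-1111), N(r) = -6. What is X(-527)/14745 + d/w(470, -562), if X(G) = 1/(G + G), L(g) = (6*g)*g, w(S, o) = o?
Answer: -51798919871/4367085630 ≈ -11.861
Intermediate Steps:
L(g) = 6*g**2
d = 6666 (d = -6*(-1111) = 6666)
X(G) = 1/(2*G)
X(-527)/14745 + d/w(470, -562) = ((1/2)/(-527))/14745 + 6666/(-562) = ((1/2)*(-1/527))*(1/14745) + 6666*(-1/562) = -1/1054*1/14745 - 3333/281 = -1/15541230 - 3333/281 = -51798919871/4367085630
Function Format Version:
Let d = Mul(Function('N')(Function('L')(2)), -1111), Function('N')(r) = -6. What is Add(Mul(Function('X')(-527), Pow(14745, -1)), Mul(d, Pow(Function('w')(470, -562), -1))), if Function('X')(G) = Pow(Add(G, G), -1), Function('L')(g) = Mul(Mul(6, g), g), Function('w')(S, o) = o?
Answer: Rational(-51798919871, 4367085630) ≈ -11.861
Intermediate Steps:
Function('L')(g) = Mul(6, Pow(g, 2))
d = 6666 (d = Mul(-6, -1111) = 6666)
Function('X')(G) = Mul(Rational(1, 2), Pow(G, -1)) (Function('X')(G) = Pow(Mul(2, G), -1) = Mul(Rational(1, 2), Pow(G, -1)))
Add(Mul(Function('X')(-527), Pow(14745, -1)), Mul(d, Pow(Function('w')(470, -562), -1))) = Add(Mul(Mul(Rational(1, 2), Pow(-527, -1)), Pow(14745, -1)), Mul(6666, Pow(-562, -1))) = Add(Mul(Mul(Rational(1, 2), Rational(-1, 527)), Rational(1, 14745)), Mul(6666, Rational(-1, 562))) = Add(Mul(Rational(-1, 1054), Rational(1, 14745)), Rational(-3333, 281)) = Add(Rational(-1, 15541230), Rational(-3333, 281)) = Rational(-51798919871, 4367085630)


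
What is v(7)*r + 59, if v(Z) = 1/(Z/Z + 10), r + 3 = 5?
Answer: 651/11 ≈ 59.182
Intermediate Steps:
r = 2 (r = -3 + 5 = 2)
v(Z) = 1/11 (v(Z) = 1/(1 + 10) = 1/11)
v(7)*r + 59 = (1/11)*2 + 59 = 2/11 + 59 = 651/11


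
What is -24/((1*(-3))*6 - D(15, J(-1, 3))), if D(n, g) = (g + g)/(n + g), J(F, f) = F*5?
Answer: 24/17 ≈ 1.4118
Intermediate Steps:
J(F, f) = 5*F
D(n, g) = 2*g/(g + n) (D(n, g) = (2*g)/(g + n) = 2*g/(g + n))
-24/((1*(-3))*6 - D(15, J(-1, 3))) = -24/((1*(-3))*6 - 2*5*(-1)/(5*(-1) + 15)) = -24/(-3*6 - 2*(-5)/(-5 + 15)) = -24/(-18 - 2*(-5)/10) = -24/(-18 - 1*(-1)) = -24/(-18 + 1) = -24/(-17) = -24*(-1/17) = 24/17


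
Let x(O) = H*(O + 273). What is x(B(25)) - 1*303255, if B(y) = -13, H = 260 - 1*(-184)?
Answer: -187815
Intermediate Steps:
H = 444 (H = 260 + 184 = 444)
x(O) = 121212 + 444*O (x(O) = 444*(O + 273) = 444*(273 + O) = 121212 + 444*O)
x(B(25)) - 1*303255 = (121212 + 444*(-13)) - 1*303255 = (121212 - 5772) - 303255 = 115440 - 303255 = -187815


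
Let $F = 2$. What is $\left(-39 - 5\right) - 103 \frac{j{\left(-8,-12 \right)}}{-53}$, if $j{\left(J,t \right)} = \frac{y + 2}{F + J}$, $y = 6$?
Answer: $- \frac{7408}{159} \approx -46.591$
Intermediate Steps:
$j{\left(J,t \right)} = \frac{8}{2 + J}$ ($j{\left(J,t \right)} = \frac{6 + 2}{2 + J} = \frac{8}{2 + J}$)
$\left(-39 - 5\right) - 103 \frac{j{\left(-8,-12 \right)}}{-53} = \left(-39 - 5\right) - 103 \frac{8 \frac{1}{2 - 8}}{-53} = -44 - 103 \frac{8}{-6} \left(- \frac{1}{53}\right) = -44 - 103 \cdot 8 \left(- \frac{1}{6}\right) \left(- \frac{1}{53}\right) = -44 - 103 \left(\left(- \frac{4}{3}\right) \left(- \frac{1}{53}\right)\right) = -44 - \frac{412}{159} = - \frac{7408}{159}$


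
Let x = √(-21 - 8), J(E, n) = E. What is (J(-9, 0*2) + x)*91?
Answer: -819 + 91*I*√29 ≈ -819.0 + 490.05*I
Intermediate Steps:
x = I*√29 (x = √(-29) = I*√29 ≈ 5.3852*I)
(J(-9, 0*2) + x)*91 = (-9 + I*√29)*91 = -819 + 91*I*√29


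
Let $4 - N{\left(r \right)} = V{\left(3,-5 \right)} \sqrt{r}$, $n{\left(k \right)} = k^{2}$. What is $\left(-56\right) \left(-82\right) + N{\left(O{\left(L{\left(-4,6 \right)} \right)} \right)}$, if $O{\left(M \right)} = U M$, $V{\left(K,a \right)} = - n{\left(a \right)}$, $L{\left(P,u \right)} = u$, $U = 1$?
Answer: $4596 + 25 \sqrt{6} \approx 4657.2$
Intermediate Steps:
$V{\left(K,a \right)} = - a^{2}$
$O{\left(M \right)} = M$ ($O{\left(M \right)} = 1 M = M$)
$N{\left(r \right)} = 4 + 25 \sqrt{r}$ ($N{\left(r \right)} = 4 - - \left(-5\right)^{2} \sqrt{r} = 4 - \left(-1\right) 25 \sqrt{r} = 4 - - 25 \sqrt{r} = 4 + 25 \sqrt{r}$)
$\left(-56\right) \left(-82\right) + N{\left(O{\left(L{\left(-4,6 \right)} \right)} \right)} = \left(-56\right) \left(-82\right) + \left(4 + 25 \sqrt{6}\right) = 4592 + \left(4 + 25 \sqrt{6}\right) = 4596 + 25 \sqrt{6}$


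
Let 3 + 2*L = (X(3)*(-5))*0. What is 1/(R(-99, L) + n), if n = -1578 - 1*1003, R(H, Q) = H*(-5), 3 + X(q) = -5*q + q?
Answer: -1/2086 ≈ -0.00047939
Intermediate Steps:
X(q) = -3 - 4*q (X(q) = -3 + (-5*q + q) = -3 - 4*q)
L = -3/2 (L = -3/2 + (((-3 - 4*3)*(-5))*0)/2 = -3/2 + (((-3 - 12)*(-5))*0)/2 = -3/2 + (-15*(-5)*0)/2 = -3/2 + (75*0)/2 = -3/2 + (½)*0 = -3/2 + 0 = -3/2 ≈ -1.5000)
R(H, Q) = -5*H
n = -2581 (n = -1578 - 1003 = -2581)
1/(R(-99, L) + n) = 1/(-5*(-99) - 2581) = 1/(495 - 2581) = 1/(-2086) = -1/2086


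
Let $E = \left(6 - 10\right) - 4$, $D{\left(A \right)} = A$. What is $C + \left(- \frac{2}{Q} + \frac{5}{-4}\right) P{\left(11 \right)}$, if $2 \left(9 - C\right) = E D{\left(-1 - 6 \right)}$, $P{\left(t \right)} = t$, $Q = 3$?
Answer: $- \frac{481}{12} \approx -40.083$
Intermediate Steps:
$E = -8$ ($E = -4 - 4 = -8$)
$C = -19$ ($C = 9 - \frac{\left(-8\right) \left(-1 - 6\right)}{2} = 9 - \frac{\left(-8\right) \left(-7\right)}{2} = 9 - 28 = -19$)
$C + \left(- \frac{2}{Q} + \frac{5}{-4}\right) P{\left(11 \right)} = -19 + \left(- \frac{2}{3} + \frac{5}{-4}\right) 11 = -19 + \left(\left(-2\right) \frac{1}{3} + 5 \left(- \frac{1}{4}\right)\right) 11 = -19 + \left(- \frac{2}{3} - \frac{5}{4}\right) 11 = -19 - \frac{253}{12} = - \frac{481}{12}$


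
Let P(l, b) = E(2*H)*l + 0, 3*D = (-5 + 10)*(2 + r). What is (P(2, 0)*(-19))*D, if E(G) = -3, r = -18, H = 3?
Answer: -3040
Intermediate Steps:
D = -80/3 (D = ((-5 + 10)*(2 - 18))/3 = (5*(-16))/3 = (⅓)*(-80) = -80/3 ≈ -26.667)
P(l, b) = -3*l (P(l, b) = -3*l + 0 = -3*l)
(P(2, 0)*(-19))*D = (-3*2*(-19))*(-80/3) = -6*(-19)*(-80/3) = 114*(-80/3) = -3040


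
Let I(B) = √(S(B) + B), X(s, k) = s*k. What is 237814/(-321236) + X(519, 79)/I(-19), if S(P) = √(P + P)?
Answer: -118907/160618 + 41001/√(-19 + I*√38) ≈ 1432.4 - 9061.2*I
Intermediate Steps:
S(P) = √2*√P (S(P) = √(2*P) = √2*√P)
X(s, k) = k*s
I(B) = √(B + √2*√B) (I(B) = √(√2*√B + B) = √(B + √2*√B))
237814/(-321236) + X(519, 79)/I(-19) = 237814/(-321236) + (79*519)/(√(-19 + √2*√(-19))) = 237814*(-1/321236) + 41001/(√(-19 + √2*(I*√19))) = -118907/160618 + 41001/(√(-19 + I*√38)) = -118907/160618 + 41001/√(-19 + I*√38)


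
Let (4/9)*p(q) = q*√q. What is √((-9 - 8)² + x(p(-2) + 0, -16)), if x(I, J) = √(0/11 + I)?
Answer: √(1156 + 6*2^(¾)*√(-I))/2 ≈ 17.052 - 0.052304*I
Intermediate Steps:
p(q) = 9*q^(3/2)/4 (p(q) = 9*(q*√q)/4 = 9*q^(3/2)/4)
x(I, J) = √I (x(I, J) = √(0*(1/11) + I) = √(0 + I) = √I)
√((-9 - 8)² + x(p(-2) + 0, -16)) = √((-9 - 8)² + √(9*(-2)^(3/2)/4 + 0)) = √((-17)² + √(9*(-2*I*√2)/4 + 0)) = √(289 + √(-9*I*√2/2 + 0)) = √(289 + √(-9*I*√2/2)) = √(289 + 3*2^(¾)*√(-I)/2)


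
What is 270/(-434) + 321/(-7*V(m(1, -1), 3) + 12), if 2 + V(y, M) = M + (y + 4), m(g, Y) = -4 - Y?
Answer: -69927/434 ≈ -161.12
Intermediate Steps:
V(y, M) = 2 + M + y (V(y, M) = -2 + (M + (y + 4)) = -2 + (M + (4 + y)) = -2 + (4 + M + y) = 2 + M + y)
270/(-434) + 321/(-7*V(m(1, -1), 3) + 12) = 270/(-434) + 321/(-7*(2 + 3 + (-4 - 1*(-1))) + 12) = 270*(-1/434) + 321/(-7*(2 + 3 + (-4 + 1)) + 12) = -135/217 + 321/(-7*(2 + 3 - 3) + 12) = -135/217 + 321/(-7*2 + 12) = -135/217 + 321/(-14 + 12) = -135/217 + 321/(-2) = -135/217 + 321*(-1/2) = -135/217 - 321/2 = -69927/434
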